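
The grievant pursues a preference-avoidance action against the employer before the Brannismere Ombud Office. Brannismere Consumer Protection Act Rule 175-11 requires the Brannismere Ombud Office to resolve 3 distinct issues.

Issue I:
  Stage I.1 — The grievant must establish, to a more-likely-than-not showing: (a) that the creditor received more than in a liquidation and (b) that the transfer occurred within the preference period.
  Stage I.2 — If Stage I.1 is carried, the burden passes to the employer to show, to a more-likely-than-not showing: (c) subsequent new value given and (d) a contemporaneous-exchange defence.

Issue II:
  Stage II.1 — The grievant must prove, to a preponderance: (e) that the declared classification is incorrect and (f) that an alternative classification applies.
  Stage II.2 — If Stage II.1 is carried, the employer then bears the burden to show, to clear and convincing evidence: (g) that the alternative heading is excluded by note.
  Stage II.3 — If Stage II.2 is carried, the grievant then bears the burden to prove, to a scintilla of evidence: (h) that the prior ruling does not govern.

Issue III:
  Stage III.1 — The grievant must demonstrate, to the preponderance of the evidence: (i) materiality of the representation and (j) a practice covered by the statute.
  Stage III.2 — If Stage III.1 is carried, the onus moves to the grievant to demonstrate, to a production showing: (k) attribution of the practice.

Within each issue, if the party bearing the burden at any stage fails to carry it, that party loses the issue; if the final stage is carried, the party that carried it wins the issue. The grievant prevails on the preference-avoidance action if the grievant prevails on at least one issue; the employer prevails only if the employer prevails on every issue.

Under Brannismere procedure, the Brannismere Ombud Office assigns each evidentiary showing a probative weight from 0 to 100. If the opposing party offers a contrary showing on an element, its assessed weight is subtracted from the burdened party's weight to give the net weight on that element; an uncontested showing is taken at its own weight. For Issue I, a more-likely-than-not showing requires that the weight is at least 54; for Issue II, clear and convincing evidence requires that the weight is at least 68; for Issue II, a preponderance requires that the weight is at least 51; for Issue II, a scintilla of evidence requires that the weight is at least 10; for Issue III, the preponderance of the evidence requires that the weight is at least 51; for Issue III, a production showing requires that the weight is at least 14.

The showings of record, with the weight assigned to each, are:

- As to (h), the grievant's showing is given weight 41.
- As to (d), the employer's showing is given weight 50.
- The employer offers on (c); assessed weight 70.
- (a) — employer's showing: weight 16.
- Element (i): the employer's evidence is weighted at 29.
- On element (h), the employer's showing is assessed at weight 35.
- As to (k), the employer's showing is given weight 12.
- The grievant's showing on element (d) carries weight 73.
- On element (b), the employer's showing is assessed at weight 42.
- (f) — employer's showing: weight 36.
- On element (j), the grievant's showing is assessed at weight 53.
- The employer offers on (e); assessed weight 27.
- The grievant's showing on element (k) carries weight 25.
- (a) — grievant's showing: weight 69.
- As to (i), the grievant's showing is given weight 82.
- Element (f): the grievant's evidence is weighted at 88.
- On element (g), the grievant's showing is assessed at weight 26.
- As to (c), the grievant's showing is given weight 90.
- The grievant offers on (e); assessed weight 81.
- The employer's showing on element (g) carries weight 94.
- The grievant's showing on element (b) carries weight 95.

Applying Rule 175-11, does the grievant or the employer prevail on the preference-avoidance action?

employer

— Issue I —
At Stage I.1 the grievant must meet a more-likely-than-not showing (weight is at least 54): on (a) the weight is 69 less the opposing 16 gives net 53, which does not reach 54, so (a) does not meet the standard; on (b) the weight is 95 less the opposing 42 gives net 53, < 54, so (b) does not meet the standard.
  Stage I.1 not carried; the grievant fails its burden.
So the employer prevails on this issue.
— Issue II —
At Stage II.1 the grievant must meet a preponderance (weight is at least 51): on (e) the weight is 81 less the opposing 27 gives net 54, ≥ 51, so (e) meets the standard; on (f) the weight is 88 less the opposing 36 gives net 52, ≥ 51, so (f) meets the standard.
  Stage II.1 is satisfied; the onus moves to the employer.
At Stage II.2 the employer must meet clear and convincing evidence (weight is at least 68): on (g) the weight is 94 less the opposing 26 gives net 68, ≥ 68, so (g) meets the standard.
  Stage II.2 is satisfied; the onus moves to the grievant.
At Stage II.3 the grievant must meet a scintilla of evidence (weight is at least 10): on (h) the weight is 41 less the opposing 35 gives net 6, < 10, so (h) does not meet the standard.
  Not every element is met, so the grievant fails to carry Stage II.3.
The employer prevails on this issue.
— Issue III —
Stage III.1 — burden on grievant; standard: the preponderance of the evidence (weight is at least 51).
    (i): 82 − 29 = 53 ≥ 51 [met]
    (j): 53 ≥ 51 [met]
  All elements met. The grievant retains the burden for Stage III.2.
Stage III.2 — burden on grievant; standard: a production showing (weight is at least 14).
    (k): 25 − 12 = 13 < 14 [not met]
  The grievant does not carry Stage III.2.
So the employer prevails on this issue.
Per-issue: Issue I → employer; Issue II → employer; Issue III → employer. The grievant must prevail on at least one issue; overall, the employer prevails.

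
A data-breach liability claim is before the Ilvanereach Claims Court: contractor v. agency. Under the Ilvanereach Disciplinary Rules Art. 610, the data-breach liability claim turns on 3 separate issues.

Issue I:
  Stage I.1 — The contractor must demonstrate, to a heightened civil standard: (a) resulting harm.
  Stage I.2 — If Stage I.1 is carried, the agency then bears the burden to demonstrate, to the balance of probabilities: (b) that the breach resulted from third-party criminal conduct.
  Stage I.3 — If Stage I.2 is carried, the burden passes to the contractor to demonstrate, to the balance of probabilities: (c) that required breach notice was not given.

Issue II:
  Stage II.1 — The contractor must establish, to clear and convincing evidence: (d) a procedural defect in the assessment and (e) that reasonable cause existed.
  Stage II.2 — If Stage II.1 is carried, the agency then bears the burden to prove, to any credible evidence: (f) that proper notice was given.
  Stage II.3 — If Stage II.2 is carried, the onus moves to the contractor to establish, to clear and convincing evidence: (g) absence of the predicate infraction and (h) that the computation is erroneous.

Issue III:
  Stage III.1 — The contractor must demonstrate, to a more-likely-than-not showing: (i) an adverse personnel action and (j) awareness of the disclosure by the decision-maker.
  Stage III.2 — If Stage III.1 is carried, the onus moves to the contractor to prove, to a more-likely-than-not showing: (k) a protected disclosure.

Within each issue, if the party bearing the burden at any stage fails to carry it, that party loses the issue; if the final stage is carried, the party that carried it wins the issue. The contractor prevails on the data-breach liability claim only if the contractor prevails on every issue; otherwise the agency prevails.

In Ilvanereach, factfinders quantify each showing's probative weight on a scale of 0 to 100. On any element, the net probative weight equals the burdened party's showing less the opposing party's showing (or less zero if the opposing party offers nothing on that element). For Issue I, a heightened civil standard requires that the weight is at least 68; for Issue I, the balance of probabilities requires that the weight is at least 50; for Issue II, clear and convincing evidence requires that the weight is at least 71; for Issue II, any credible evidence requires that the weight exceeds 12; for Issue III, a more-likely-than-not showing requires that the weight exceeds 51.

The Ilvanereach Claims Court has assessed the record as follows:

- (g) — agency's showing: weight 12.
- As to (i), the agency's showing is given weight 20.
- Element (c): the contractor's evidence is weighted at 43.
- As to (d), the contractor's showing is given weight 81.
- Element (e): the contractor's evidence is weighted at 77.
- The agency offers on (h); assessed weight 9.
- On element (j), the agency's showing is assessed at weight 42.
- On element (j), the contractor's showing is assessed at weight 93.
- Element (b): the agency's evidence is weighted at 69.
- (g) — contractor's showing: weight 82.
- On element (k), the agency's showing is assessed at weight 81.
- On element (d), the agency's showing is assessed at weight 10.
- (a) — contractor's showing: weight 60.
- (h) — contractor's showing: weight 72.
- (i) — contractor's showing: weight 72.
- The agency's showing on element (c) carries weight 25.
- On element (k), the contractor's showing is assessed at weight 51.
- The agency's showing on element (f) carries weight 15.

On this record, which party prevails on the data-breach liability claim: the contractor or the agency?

agency

— Issue I —
At Stage I.1 the contractor must meet a heightened civil standard (weight is at least 68): on (a) the weight is 60, which does not reach 68, so (a) does not meet the standard.
  Not every element is met, so the contractor fails to carry Stage I.1.
The agency prevails on this issue.
— Issue II —
At Stage II.1 the contractor must meet clear and convincing evidence (weight is at least 71): on (d) the weight is 81 less the opposing 10 gives net 71, which does reach 71, so (d) meets the standard; on (e) the weight is 77, which does reach 71, so (e) meets the standard.
  All elements met. The burden passes to the agency.
At Stage II.2 the agency must meet any credible evidence (weight exceeds 12): on (f) the weight is 15, which does exceed 12, so (f) meets the standard.
  All elements met. The burden passes to the contractor.
At Stage II.3 the contractor must meet clear and convincing evidence (weight is at least 71): on (g) the weight is 82 less the opposing 12 gives net 70, < 71, so (g) does not meet the standard; on (h) the weight is 72 less the opposing 9 gives net 63, which does not reach 71, so (h) does not meet the standard.
  Not every element is met, so the contractor fails to carry Stage II.3.
So the agency prevails on this issue.
— Issue III —
Stage III.1 (contractor, a more-likely-than-not showing, weight exceeds 51): (i) net 72−20=52 > 51 — meets; (j) net 93−42=51 ≤ 51 — fails.
  The contractor does not carry Stage III.1.
So the agency prevails on this issue.
Per-issue: Issue I → agency; Issue II → agency; Issue III → agency. The contractor must prevail on every issue; overall, the agency prevails.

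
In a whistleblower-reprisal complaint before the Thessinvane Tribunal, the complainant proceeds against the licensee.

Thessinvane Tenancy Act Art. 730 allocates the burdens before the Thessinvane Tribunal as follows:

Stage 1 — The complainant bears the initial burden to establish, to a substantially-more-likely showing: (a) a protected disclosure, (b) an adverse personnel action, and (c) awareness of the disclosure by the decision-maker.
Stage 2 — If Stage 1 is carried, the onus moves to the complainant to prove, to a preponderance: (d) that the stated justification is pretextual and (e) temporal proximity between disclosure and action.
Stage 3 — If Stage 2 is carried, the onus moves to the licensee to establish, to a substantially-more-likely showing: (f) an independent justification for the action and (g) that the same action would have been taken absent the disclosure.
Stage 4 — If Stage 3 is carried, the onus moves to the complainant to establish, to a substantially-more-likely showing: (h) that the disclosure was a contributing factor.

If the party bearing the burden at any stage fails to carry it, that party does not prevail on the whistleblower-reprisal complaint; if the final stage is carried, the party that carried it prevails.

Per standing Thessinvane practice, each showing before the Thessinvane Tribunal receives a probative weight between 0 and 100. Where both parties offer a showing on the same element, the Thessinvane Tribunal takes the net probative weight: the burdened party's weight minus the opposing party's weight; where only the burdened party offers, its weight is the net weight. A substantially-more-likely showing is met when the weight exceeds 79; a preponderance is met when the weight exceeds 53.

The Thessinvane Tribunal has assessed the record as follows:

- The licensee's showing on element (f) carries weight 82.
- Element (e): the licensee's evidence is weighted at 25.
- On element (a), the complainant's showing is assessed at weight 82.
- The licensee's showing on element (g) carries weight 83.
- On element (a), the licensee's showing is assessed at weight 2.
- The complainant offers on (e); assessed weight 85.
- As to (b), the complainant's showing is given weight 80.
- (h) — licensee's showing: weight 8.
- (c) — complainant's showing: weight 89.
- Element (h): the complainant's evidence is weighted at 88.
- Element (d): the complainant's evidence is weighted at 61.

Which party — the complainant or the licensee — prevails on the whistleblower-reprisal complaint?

complainant

Stage 1 — burden on complainant; standard: a substantially-more-likely showing (weight exceeds 79).
    (a): 82 − 2 = 80 > 79 [met]
    (b): 80 > 79 [met]
    (c): 89 > 79 [met]
  All elements met. The complainant retains the burden for Stage 2.
Stage 2 — burden on complainant; standard: a preponderance (weight exceeds 53).
    (d): 61 > 53 [met]
    (e): 85 − 25 = 60 > 53 [met]
  Stage 2 is satisfied; the onus moves to the licensee.
Stage 3 — burden on licensee; standard: a substantially-more-likely showing (weight exceeds 79).
    (f): 82 > 79 [met]
    (g): 83 > 79 [met]
  Stage 3 carried; the burden shifts to the complainant.
Stage 4 — burden on complainant; standard: a substantially-more-likely showing (weight exceeds 79).
    (h): 88 − 8 = 80 > 79 [met]
  The complainant carries the last stage.
With every stage satisfied, the complainant prevails.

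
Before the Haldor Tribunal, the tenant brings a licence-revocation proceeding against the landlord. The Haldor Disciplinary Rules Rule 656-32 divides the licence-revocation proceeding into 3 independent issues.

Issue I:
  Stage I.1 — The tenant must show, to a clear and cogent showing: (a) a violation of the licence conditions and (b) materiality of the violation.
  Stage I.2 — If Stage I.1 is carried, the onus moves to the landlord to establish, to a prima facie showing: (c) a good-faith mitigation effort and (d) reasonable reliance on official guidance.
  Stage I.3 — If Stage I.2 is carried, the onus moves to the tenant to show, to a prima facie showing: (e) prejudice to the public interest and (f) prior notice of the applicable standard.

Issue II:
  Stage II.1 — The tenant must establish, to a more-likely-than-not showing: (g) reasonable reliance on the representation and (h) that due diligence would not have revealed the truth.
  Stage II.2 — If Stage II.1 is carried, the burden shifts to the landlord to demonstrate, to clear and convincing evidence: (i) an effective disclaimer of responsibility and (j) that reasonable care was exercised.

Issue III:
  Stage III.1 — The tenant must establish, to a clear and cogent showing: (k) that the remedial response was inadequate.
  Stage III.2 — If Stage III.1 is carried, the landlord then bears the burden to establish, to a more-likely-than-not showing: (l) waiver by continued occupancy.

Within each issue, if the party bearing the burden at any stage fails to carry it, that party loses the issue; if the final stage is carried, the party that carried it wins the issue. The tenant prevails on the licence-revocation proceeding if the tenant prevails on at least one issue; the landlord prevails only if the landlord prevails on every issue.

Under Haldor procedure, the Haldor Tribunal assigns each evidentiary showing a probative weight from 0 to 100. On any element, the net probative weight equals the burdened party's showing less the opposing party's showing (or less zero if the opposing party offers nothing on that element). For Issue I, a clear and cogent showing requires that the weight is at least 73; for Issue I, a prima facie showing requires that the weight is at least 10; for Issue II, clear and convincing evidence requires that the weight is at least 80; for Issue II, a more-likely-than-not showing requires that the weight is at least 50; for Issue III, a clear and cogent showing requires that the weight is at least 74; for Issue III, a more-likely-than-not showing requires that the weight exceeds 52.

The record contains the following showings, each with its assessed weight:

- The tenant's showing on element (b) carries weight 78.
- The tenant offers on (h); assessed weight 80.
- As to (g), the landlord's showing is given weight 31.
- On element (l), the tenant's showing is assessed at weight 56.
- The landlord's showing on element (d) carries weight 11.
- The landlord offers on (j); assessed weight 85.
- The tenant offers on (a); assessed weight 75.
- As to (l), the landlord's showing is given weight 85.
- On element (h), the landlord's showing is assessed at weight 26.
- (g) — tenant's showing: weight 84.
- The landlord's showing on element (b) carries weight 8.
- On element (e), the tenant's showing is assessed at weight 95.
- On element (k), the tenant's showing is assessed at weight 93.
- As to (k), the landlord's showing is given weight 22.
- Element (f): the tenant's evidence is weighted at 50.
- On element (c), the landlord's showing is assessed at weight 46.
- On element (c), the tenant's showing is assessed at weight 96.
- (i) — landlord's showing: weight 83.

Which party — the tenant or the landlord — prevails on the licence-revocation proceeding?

— Issue I —
Stage I.1 (tenant, a clear and cogent showing, weight is at least 73): (a) 75 ≥ 73 — meets; (b) net 78−8=70 < 73 — fails.
  Stage I.1 not carried; the tenant fails its burden.
So the landlord prevails on this issue.
— Issue II —
Stage II.1 (tenant, a more-likely-than-not showing, weight is at least 50): (g) net 84−31=53 ≥ 50 — meets; (h) net 80−26=54 ≥ 50 — meets.
  Stage II.1 is satisfied; the onus moves to the landlord.
Stage II.2 (landlord, clear and convincing evidence, weight is at least 80): (i) 83 ≥ 80 — meets; (j) 85 ≥ 80 — meets.
  Stage II.2 carried; the final stage is satisfied.
Every stage carried; the landlord prevails on this issue.
— Issue III —
Stage III.1 (tenant, a clear and cogent showing, weight is at least 74): (k) net 93−22=71 < 74 — fails.
  Not every element is met, so the tenant fails to carry Stage III.1.
So the landlord prevails on this issue.
Per-issue: Issue I → landlord; Issue II → landlord; Issue III → landlord. The tenant must prevail on at least one issue; overall, the landlord prevails.

landlord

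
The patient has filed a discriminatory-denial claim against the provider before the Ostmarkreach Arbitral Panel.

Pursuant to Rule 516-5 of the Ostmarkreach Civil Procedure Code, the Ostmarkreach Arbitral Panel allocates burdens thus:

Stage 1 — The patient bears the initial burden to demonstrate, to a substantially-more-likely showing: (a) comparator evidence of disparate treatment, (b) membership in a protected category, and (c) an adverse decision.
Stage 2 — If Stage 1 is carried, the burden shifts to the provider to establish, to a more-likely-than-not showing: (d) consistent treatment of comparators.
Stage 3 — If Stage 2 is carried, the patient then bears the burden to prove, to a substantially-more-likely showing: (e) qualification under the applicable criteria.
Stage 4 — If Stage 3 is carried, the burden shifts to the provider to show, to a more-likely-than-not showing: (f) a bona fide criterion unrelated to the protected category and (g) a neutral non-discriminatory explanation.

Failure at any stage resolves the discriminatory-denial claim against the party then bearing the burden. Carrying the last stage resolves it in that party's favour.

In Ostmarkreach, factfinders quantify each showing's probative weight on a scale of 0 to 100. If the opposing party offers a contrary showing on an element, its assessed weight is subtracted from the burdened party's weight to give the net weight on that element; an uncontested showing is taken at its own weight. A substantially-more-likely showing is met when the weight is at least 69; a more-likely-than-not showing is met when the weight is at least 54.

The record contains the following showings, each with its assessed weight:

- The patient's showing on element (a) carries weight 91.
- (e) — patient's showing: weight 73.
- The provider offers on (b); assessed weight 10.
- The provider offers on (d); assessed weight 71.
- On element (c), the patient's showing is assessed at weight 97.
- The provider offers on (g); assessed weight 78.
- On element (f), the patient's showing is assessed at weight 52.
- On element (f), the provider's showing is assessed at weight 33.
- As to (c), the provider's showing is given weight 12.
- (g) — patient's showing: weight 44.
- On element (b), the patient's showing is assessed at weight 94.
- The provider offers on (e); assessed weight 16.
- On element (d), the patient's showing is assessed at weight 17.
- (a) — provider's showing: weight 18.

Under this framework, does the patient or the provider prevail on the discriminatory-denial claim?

Stage 1 — burden on patient; standard: a substantially-more-likely showing (weight is at least 69).
    (a): 91 − 18 = 73 ≥ 69 [met]
    (b): 94 − 10 = 84 ≥ 69 [met]
    (c): 97 − 12 = 85 ≥ 69 [met]
  All elements met. The burden passes to the provider.
Stage 2 — burden on provider; standard: a more-likely-than-not showing (weight is at least 54).
    (d): 71 − 17 = 54 ≥ 54 [met]
  Stage 2 carried; the burden shifts to the patient.
Stage 3 — burden on patient; standard: a substantially-more-likely showing (weight is at least 69).
    (e): 73 − 16 = 57 < 69 [not met]
  The patient does not carry Stage 3.
The analysis ends at Stage 3; the provider prevails.

provider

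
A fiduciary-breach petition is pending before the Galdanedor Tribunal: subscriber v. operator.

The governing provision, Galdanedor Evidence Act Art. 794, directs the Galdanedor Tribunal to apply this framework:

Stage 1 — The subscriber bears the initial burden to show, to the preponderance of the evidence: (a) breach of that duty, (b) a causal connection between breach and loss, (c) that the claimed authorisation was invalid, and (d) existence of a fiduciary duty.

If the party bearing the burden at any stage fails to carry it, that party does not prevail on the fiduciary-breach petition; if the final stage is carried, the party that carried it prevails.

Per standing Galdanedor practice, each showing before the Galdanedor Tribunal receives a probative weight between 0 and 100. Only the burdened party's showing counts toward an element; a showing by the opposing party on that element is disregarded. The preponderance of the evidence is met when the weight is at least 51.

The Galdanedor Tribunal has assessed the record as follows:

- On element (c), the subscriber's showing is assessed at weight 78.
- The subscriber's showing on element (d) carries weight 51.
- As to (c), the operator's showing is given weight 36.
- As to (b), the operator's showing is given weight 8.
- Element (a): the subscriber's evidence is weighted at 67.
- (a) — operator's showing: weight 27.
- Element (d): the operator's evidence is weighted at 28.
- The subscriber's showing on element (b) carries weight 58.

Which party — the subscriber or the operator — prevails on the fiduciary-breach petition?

subscriber

At Stage 1 the subscriber must meet the preponderance of the evidence (weight is at least 51): on (a) the weight is 67 (the operator's 27 is given no effect), which does reach 51, so (a) meets the standard; on (b) the weight is 58 (the operator's 8 is given no effect), which does reach 51, so (b) meets the standard; on (c) the weight is 78 (the operator's 36 is given no effect), which does reach 51, so (c) meets the standard; on (d) the weight is 51 (the operator's 28 is given no effect), which does reach 51, so (d) meets the standard.
  All elements met at the final stage.
Every stage carried; the subscriber prevails.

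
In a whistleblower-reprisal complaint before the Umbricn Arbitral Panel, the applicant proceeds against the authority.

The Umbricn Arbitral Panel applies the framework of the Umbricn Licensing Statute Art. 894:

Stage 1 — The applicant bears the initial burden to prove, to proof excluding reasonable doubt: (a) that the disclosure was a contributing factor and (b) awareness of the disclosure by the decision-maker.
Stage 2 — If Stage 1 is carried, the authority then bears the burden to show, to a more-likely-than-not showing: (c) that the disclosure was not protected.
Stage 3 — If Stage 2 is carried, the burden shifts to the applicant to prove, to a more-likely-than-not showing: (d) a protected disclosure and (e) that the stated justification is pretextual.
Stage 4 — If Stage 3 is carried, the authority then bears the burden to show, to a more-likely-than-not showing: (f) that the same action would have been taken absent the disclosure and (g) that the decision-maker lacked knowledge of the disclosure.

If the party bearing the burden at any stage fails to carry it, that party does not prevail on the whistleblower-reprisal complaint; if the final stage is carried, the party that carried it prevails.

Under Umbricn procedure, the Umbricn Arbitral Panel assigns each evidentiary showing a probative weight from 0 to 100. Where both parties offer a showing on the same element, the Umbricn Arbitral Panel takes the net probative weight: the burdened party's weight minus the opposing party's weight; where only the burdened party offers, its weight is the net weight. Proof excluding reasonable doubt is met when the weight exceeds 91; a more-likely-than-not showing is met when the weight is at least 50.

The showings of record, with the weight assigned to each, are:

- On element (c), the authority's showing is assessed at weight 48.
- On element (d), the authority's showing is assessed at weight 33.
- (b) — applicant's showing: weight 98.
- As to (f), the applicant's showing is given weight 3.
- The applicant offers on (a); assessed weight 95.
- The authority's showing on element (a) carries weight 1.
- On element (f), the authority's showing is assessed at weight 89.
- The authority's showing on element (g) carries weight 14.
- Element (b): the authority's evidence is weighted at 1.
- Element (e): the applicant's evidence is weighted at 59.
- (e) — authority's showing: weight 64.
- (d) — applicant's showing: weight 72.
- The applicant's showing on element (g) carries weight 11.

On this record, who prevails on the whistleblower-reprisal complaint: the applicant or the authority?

applicant

At Stage 1 the applicant must meet proof excluding reasonable doubt (weight exceeds 91): on (a) the weight is 95 less the opposing 1 gives net 94, > 91, so (a) meets the standard; on (b) the weight is 98 less the opposing 1 gives net 97, > 91, so (b) meets the standard.
  Stage 1 is satisfied; the onus moves to the authority.
At Stage 2 the authority must meet a more-likely-than-not showing (weight is at least 50): on (c) the weight is 48, < 50, so (c) does not meet the standard.
  The authority does not carry Stage 2.
So the applicant prevails.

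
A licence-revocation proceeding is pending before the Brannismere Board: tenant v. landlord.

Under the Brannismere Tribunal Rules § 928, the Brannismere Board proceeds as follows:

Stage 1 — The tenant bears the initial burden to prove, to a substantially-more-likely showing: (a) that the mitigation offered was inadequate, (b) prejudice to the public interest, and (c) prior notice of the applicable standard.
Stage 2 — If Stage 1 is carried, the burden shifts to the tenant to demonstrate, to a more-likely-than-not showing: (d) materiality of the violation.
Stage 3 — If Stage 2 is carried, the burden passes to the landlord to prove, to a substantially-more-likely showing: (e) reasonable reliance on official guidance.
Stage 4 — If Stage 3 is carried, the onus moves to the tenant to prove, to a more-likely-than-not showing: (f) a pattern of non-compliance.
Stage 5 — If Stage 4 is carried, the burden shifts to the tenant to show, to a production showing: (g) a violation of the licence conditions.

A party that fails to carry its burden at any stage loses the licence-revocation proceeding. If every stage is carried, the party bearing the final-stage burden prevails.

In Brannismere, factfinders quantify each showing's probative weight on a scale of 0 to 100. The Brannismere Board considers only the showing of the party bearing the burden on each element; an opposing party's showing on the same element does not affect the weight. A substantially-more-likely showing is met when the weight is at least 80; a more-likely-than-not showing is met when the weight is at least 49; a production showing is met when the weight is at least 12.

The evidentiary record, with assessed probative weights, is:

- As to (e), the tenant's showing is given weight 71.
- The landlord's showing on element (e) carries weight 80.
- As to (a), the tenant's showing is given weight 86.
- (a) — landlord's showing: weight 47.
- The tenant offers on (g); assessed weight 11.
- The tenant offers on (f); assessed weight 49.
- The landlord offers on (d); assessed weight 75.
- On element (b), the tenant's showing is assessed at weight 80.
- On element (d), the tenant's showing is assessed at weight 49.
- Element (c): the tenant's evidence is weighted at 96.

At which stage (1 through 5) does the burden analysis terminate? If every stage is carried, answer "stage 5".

Stage 1 (tenant, a substantially-more-likely showing, weight is at least 80): (a) 86 (landlord's 47 disregarded) ≥ 80 — meets; (b) 80 ≥ 80 — meets; (c) 96 ≥ 80 — meets.
  Stage 1 carried; the burden remains with the tenant.
Stage 2 (tenant, a more-likely-than-not showing, weight is at least 49): (d) 49 (landlord's 75 disregarded) ≥ 49 — meets.
  The tenant carries Stage 2; the landlord now bears the burden.
Stage 3 (landlord, a substantially-more-likely showing, weight is at least 80): (e) 80 (tenant's 71 disregarded) ≥ 80 — meets.
  All elements met. The burden passes to the tenant.
Stage 4 (tenant, a more-likely-than-not showing, weight is at least 49): (f) 49 ≥ 49 — meets.
  Stage 4 carried; the burden remains with the tenant.
Stage 5 (tenant, a production showing, weight is at least 12): (g) 11 < 12 — fails.
  Stage 5 not carried; the tenant fails its burden.
The landlord prevails.

stage 5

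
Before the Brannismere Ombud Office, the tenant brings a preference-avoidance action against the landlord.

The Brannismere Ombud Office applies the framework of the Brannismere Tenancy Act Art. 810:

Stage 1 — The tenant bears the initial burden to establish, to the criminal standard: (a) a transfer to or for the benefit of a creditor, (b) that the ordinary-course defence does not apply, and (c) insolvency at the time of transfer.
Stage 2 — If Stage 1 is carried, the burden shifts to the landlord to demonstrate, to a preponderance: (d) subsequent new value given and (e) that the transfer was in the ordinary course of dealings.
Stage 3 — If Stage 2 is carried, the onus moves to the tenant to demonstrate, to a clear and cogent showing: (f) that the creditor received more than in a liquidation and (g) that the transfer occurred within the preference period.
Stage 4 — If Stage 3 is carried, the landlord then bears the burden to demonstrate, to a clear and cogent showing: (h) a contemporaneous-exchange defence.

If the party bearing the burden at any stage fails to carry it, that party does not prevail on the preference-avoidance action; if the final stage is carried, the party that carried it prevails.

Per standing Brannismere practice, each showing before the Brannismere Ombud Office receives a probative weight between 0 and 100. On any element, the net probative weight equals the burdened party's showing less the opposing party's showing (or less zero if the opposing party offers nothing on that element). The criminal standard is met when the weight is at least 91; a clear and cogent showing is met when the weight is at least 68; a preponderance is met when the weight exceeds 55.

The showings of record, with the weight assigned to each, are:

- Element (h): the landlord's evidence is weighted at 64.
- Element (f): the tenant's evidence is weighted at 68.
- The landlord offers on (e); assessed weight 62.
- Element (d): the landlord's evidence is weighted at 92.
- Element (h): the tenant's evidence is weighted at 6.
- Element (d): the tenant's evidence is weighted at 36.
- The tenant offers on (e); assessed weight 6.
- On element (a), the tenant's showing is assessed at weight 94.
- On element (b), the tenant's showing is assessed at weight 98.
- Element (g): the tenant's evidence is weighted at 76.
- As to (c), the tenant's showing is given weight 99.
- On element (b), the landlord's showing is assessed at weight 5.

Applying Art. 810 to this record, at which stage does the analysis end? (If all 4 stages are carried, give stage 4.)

Stage 1 — burden on tenant; standard: the criminal standard (weight is at least 91).
    (a): 94 ≥ 91 [met]
    (b): 98 − 5 = 93 ≥ 91 [met]
    (c): 99 ≥ 91 [met]
  All elements met. The burden passes to the landlord.
Stage 2 — burden on landlord; standard: a preponderance (weight exceeds 55).
    (d): 92 − 36 = 56 > 55 [met]
    (e): 62 − 6 = 56 > 55 [met]
  Stage 2 carried; the burden shifts to the tenant.
Stage 3 — burden on tenant; standard: a clear and cogent showing (weight is at least 68).
    (f): 68 ≥ 68 [met]
    (g): 76 ≥ 68 [met]
  All elements met. The burden passes to the landlord.
Stage 4 — burden on landlord; standard: a clear and cogent showing (weight is at least 68).
    (h): 64 − 6 = 58 < 68 [not met]
  The landlord does not carry Stage 4.
The tenant prevails.

stage 4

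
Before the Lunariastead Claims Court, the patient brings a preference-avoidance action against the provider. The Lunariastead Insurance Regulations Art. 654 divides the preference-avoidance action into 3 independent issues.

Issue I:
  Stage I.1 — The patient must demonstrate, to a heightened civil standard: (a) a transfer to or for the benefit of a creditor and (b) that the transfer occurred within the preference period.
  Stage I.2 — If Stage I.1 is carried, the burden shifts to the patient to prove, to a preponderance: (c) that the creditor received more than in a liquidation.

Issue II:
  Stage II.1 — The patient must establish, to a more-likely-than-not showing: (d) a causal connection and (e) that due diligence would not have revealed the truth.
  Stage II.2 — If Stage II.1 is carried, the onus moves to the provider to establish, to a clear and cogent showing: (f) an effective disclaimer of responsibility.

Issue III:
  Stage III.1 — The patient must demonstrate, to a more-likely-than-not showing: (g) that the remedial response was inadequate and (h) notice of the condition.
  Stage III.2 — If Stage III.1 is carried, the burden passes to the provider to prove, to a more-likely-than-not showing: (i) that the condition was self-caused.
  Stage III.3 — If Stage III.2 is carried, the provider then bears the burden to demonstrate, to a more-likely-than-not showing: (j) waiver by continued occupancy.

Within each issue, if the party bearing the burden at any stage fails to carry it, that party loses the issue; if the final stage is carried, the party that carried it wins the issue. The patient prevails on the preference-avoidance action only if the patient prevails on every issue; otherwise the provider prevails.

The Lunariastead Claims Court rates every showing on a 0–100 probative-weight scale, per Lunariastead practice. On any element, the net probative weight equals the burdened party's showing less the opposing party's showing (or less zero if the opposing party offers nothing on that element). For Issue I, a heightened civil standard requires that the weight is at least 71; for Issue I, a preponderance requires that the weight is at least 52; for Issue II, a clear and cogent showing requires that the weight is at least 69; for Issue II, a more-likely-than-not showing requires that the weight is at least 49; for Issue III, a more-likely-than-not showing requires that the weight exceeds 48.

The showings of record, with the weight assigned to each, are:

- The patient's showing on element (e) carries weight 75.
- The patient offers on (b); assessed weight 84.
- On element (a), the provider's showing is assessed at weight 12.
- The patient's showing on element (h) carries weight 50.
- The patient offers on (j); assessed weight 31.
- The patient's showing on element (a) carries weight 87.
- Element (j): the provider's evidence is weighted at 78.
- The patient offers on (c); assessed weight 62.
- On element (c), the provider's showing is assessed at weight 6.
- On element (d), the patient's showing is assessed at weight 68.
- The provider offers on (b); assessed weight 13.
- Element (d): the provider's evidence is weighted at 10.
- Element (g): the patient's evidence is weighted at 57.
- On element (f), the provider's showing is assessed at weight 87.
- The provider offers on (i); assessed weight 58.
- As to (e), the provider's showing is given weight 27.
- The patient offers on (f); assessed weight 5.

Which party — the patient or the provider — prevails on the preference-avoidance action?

— Issue I —
Stage I.1 (patient, a heightened civil standard, weight is at least 71): (a) net 87−12=75 ≥ 71 — meets; (b) net 84−13=71 ≥ 71 — meets.
  Stage I.1 is satisfied; the patient continues to bear the burden.
Stage I.2 (patient, a preponderance, weight is at least 52): (c) net 62−6=56 ≥ 52 — meets.
  All elements met at the final stage.
With every stage satisfied, the patient prevails on this issue.
— Issue II —
At Stage II.1 the patient must meet a more-likely-than-not showing (weight is at least 49): on (d) the weight is 68 less the opposing 10 gives net 58, ≥ 49, so (d) meets the standard; on (e) the weight is 75 less the opposing 27 gives net 48, which does not reach 49, so (e) does not meet the standard.
  The patient does not carry Stage II.1.
So the provider prevails on this issue.
— Issue III —
At Stage III.1 the patient must meet a more-likely-than-not showing (weight exceeds 48): on (g) the weight is 57, > 48, so (g) meets the standard; on (h) the weight is 50, which does exceed 48, so (h) meets the standard.
  Stage III.1 carried; the burden shifts to the provider.
At Stage III.2 the provider must meet a more-likely-than-not showing (weight exceeds 48): on (i) the weight is 58, > 48, so (i) meets the standard.
  Stage III.2 is satisfied; the provider continues to bear the burden.
At Stage III.3 the provider must meet a more-likely-than-not showing (weight exceeds 48): on (j) the weight is 78 less the opposing 31 gives net 47, ≤ 48, so (j) does not meet the standard.
  Not every element is met, so the provider fails to carry Stage III.3.
The analysis ends at Stage III.3; the patient prevails on this issue.
Per-issue: Issue I → patient; Issue II → provider; Issue III → patient. The patient must prevail on every issue; overall, the provider prevails.

provider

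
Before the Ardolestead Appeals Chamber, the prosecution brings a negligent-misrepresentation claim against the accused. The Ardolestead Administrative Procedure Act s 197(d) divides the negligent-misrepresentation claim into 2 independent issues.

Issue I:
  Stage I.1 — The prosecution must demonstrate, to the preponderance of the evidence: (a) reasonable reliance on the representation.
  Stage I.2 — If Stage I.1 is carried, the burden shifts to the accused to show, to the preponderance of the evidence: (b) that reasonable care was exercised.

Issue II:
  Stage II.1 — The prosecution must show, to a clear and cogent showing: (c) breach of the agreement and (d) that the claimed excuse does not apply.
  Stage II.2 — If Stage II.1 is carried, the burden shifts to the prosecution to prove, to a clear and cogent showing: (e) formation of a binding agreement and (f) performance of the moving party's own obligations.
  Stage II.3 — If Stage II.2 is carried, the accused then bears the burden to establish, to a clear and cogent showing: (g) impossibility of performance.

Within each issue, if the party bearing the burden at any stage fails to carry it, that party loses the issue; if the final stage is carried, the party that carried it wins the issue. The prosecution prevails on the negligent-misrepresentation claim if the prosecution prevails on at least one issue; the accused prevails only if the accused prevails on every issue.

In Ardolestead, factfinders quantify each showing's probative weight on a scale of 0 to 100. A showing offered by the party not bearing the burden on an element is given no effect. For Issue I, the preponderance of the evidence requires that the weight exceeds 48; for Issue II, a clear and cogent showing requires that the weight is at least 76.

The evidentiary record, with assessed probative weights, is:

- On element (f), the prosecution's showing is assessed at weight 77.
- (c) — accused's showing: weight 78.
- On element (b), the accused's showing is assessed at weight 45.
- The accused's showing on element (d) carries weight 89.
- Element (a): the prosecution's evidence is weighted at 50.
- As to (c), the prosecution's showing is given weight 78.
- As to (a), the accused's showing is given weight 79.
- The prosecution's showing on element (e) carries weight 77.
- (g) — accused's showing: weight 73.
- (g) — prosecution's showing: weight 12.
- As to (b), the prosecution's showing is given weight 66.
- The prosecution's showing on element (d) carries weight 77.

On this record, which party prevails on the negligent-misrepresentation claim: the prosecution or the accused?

prosecution

— Issue I —
At Stage I.1 the prosecution must meet the preponderance of the evidence (weight exceeds 48): on (a) the weight is 50 (the accused's 79 is given no effect), > 48, so (a) meets the standard.
  All elements met. The burden passes to the accused.
At Stage I.2 the accused must meet the preponderance of the evidence (weight exceeds 48): on (b) the weight is 45 (the prosecution's 66 is given no effect), which does not exceed 48, so (b) does not meet the standard.
  Stage I.2 not carried; the accused fails its burden.
The prosecution prevails on this issue.
— Issue II —
At Stage II.1 the prosecution must meet a clear and cogent showing (weight is at least 76): on (c) the weight is 78 (the accused's 78 is given no effect), which does reach 76, so (c) meets the standard; on (d) the weight is 77 (the accused's 89 is given no effect), which does reach 76, so (d) meets the standard.
  Stage II.1 is satisfied; the prosecution continues to bear the burden.
At Stage II.2 the prosecution must meet a clear and cogent showing (weight is at least 76): on (e) the weight is 77, ≥ 76, so (e) meets the standard; on (f) the weight is 77, ≥ 76, so (f) meets the standard.
  Stage II.2 is satisfied; the onus moves to the accused.
At Stage II.3 the accused must meet a clear and cogent showing (weight is at least 76): on (g) the weight is 73 (the prosecution's 12 is given no effect), < 76, so (g) does not meet the standard.
  The accused does not carry Stage II.3.
So the prosecution prevails on this issue.
Per-issue: Issue I → prosecution; Issue II → prosecution. The prosecution must prevail on at least one issue; overall, the prosecution prevails.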